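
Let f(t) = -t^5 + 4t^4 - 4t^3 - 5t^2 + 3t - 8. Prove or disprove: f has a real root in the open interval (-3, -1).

f(-3) = 613 and f(-1) = -7, which have opposite signs.
f is continuous everywhere (it is a polynomial), in particular on [-3, -1].
By the Intermediate Value Theorem f must vanish at some point of (-3, -1).

Yes, f has a root in the interval.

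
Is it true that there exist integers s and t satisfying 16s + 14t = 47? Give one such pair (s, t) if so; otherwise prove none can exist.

There are no such integers.

Both 16 and 14 are divisible by gcd(16, 14) = 2, hence so is any combination 16s + 14t.
However 47 leaves remainder 1 on division by 2.
Therefore 16s + 14t = 47 has no solution in integers.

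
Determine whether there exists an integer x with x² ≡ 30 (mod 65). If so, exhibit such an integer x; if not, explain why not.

x = 15

x = 15 works: 15² = 225, and 225 − 30 = 195 = 3·65.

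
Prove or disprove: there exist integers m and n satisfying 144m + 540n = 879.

Any value of 144m + 540n is a multiple of gcd(144, 540) = 36.
But 879 is not a multiple of 36 (it leaves remainder 15).
So the equation is unsolvable over ℤ.

No such integers exist.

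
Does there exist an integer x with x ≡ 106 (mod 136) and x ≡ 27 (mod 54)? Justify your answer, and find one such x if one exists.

Reduce both congruences modulo 2, which divides 136 and 54: they say x ≡ 106 (mod 2) and x ≡ 27 (mod 2).
But 106 mod 2 = 0 while 27 mod 2 = 1, a contradiction.
Hence the system has no solution.

No, no such integer exists.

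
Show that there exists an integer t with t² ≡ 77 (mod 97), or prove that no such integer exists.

There is no such integer.

97 is prime, so by Euler's criterion 77 is a square mod 97 iff 77^((97−1)/2) = 77^48 ≡ 1 (mod 97).
Repeated squaring mod 97: 77^2 = 5929 ≡ 12; 77^4 ≡ 12² = 144 ≡ 47; 77^8 ≡ 47² = 2209 ≡ 75; 77^16 ≡ 75² = 5625 ≡ 96; 77^32 ≡ 96² = 9216 ≡ 1.
Since 48 = 32 + 16, 77^48 ≡ 1 · 96; multiplying out mod 97: 1·96 = 96 ≡ 96. Thus 77^48 ≡ 96 ≡ −1 (mod 97).
The value −1 means 77 is a non-residue modulo 97, so t² ≡ 77 (mod 97) is impossible.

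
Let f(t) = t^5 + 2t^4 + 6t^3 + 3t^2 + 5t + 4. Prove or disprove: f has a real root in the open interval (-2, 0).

Yes, f has a root in the interval.

f(-2) = -42 and f(0) = 4, which have opposite signs.
As a polynomial, f is continuous on every closed interval.
By the Intermediate Value Theorem, f takes the value 0 somewhere in the open interval.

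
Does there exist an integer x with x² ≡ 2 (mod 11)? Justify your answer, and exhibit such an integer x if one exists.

No, no such integer exists.

Since (11 − x)² ≡ x² (mod 11), it suffices to square x = 0, 1, …, 5: the residues are 0, 1, 4, 9, 5, 3.
So the quadratic residues mod 11 are {0, 1, 3, 4, 5, 9}, and 2 is not among them.
Hence no integer x has x² ≡ 2 (mod 11).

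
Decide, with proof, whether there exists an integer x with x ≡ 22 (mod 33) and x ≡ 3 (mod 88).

gcd(33, 88) = 11. If x ≡ 22 (mod 33) and x ≡ 3 (mod 88), then x ≡ 22 (mod 11) and x ≡ 3 (mod 11).
However 22 ≡ 0 and 3 ≡ 3 (mod 11), and 0 ≠ 3.
Hence the system has no solution.

No, no such integer exists.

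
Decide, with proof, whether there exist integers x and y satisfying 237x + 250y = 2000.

x = 0, y = 8

237 and 250 are coprime, so 237x + 250y ranges over all of ℤ.
Euclidean algorithm: 250 = 1·237 + 13, 237 = 18·13 + 3, 13 = 4·3 + 1, 3 = 3·1 + 0.
Back-substituting, 1 = 13 − 4·3 = 13 − 4·(237 − 18·13) = −4·237 + 73·13 = −4·237 + 73·(250 − 1·237) = 73·250 − 77·237; that is, 237·(-77) + 250·73 = 1.
Scaling by 2000 gives the particular solution (x, y) = (-154000, 146000).
Adding 616·250 to x and subtracting 616·237 from y gives the tidier solution (0, 8).
Check: 237·0 + 250·8 = 0 + 2000 = 2000. ✓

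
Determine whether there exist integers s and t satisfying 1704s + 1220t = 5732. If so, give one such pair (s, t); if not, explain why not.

Every value of 1704s + 1220t is a multiple of gcd(1704, 1220) = 4; since 4 ∣ 5732, solutions exist.
Dividing through by 4 reduces the equation to 426s + 305t = 1433.
Dividing repeatedly: 426 = 1·305 + 121, 305 = 2·121 + 63, 121 = 1·63 + 58, 63 = 1·58 + 5, 58 = 11·5 + 3, 5 = 1·3 + 2, 3 = 1·2 + 1, 2 = 2·1 + 0.
Working back up the chain: 1 = 3 − 1·2 = 3 − (5 − 1·3) = −5 + 2·3 = −5 + 2·(58 − 11·5) = 2·58 − 23·5 = 2·58 − 23·(63 − 1·58) = −23·63 + 25·58 = −23·63 + 25·(121 − 1·63) = 25·121 − 48·63 = 25·121 − 48·(305 − 2·121) = −48·305 + 121·121 = −48·305 + 121·(426 − 1·305) = 121·426 − 169·305. So 426·121 + 305·(-169) = 1.
Times 1433: 426·173393 + 305·(-242177) = 1433, so (173393, -242177) solves it.
The general solution is s = 173393 + 305k, t = -242177 − 426k; taking k = -568 gives the smaller pair s = 153, t = -209.
Indeed 1704·153 + 1220·(-209) = 260712 − 254980 = 5732.

s = 153, t = -209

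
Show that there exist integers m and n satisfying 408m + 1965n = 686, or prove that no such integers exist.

Any value of 408m + 1965n is a multiple of gcd(408, 1965) = 3.
But 686 = 3·228 + 2, so 3 ∤ 686.
So the equation is unsolvable over ℤ.

No, no such integers exist.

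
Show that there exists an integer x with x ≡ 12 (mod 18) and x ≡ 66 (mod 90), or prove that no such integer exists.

x = 66

Here gcd(18, 90) = 18, and both 12 and 66 leave remainder 12 mod 18, so the system is consistent.
Step through x = 12, 12 + 18, 12 + 2·18, …: the values 12, 30, 48, 66 reduce mod 90 to 12, 30, 48, 66. The value 66 hits 66.
Check: 66 mod 18 = 12, 66 mod 90 = 66. ✓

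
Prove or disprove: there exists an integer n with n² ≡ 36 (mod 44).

n = 38

Take n = 38. Then 38² = 1444 = 32·44 + 36, so 38² ≡ 36 (mod 44).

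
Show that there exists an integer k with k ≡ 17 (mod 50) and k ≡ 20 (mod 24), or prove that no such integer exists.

There is no such integer.

Reduce both congruences modulo 2, which divides 50 and 24: they say k ≡ 17 (mod 2) and k ≡ 20 (mod 2).
However 17 ≡ 1 and 20 ≡ 0 (mod 2), and 1 ≠ 0.
So no integer satisfies both congruences.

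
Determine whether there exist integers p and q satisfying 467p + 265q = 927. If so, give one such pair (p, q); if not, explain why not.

Since gcd(467, 265) = 1, every integer is an integer combination of 467 and 265.
Run the Euclidean algorithm on 467 and 265: 467 = 1·265 + 202, 265 = 1·202 + 63, 202 = 3·63 + 13, 63 = 4·13 + 11, 13 = 1·11 + 2, 11 = 5·2 + 1, 2 = 2·1 + 0.
Unwinding: 1 = 11 − 5·2 = 11 − 5·(13 − 1·11) = −5·13 + 6·11 = −5·13 + 6·(63 − 4·13) = 6·63 − 29·13 = 6·63 − 29·(202 − 3·63) = −29·202 + 93·63 = −29·202 + 93·(265 − 1·202) = 93·265 − 122·202 = 93·265 − 122·(467 − 1·265) = −122·467 + 215·265, i.e. 467·(-122) + 265·215 = 1.
Times 927: 467·(-113094) + 265·199305 = 927, so (-113094, 199305) solves it.
Shifting by a multiple of (265, −467) keeps it a solution: p = -113094 + 427·265 = 61, q = 199305 − 427·467 = -104.
Indeed 467·61 + 265·(-104) = 28487 − 27560 = 927.

p = 61, q = -104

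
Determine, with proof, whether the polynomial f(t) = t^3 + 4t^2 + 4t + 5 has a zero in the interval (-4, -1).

f(-4) = -11 and f(-1) = 4, which have opposite signs.
As a polynomial, f is continuous on every closed interval.
By the Intermediate Value Theorem, f takes the value 0 somewhere in the open interval.

Yes, f has a root in the interval.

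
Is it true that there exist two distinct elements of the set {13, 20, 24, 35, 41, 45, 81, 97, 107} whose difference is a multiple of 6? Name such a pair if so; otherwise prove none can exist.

13 mod 6 = 1 and 97 mod 6 = 1, so 97 − 13 = 84 = 14·6.

13 and 97 are such a pair.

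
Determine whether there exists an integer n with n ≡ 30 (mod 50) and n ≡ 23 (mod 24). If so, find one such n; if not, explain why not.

No, no such integer exists.

Reduce both congruences modulo 2, which divides 50 and 24: they say n ≡ 30 (mod 2) and n ≡ 23 (mod 2).
These are incompatible: 30 − 23 = 7 is not divisible by 2.
So no integer satisfies both congruences.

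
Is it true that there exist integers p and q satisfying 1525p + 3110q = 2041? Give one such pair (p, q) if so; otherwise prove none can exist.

No, no such integers exist.

Both 1525 and 3110 are divisible by gcd(1525, 3110) = 5, hence so is any combination 1525p + 3110q.
However 2041 leaves remainder 1 on division by 5.
Hence no integers p, q satisfy the equation.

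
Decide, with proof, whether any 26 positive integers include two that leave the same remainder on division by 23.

There are exactly 23 possible remainders on division by 23.
Placing 26 integers into 23 classes, some class receives at least two — say a and b.
So a and b have equal remainders mod 23, which is exactly what was to be shown.

Yes, this is always true.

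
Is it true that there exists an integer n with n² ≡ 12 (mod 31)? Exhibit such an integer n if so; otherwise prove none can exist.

No such integer exists.

Apply Euler's criterion with the prime 31: 12 is a quadratic residue iff 12^15 ≡ 1 (mod 31), and a non-residue iff it is ≡ −1.
Repeated squaring mod 31: 12^2 = 144 ≡ 20; 12^4 ≡ 20² = 400 ≡ 28; 12^8 ≡ 28² = 784 ≡ 9.
Since 15 = 8 + 4 + 2 + 1, 12^15 ≡ 9 · 28 · 20 · 12; multiplying out mod 31: 9·28 = 252 ≡ 4, then 4·20 = 80 ≡ 18, then 18·12 = 216 ≡ 30. Thus 12^15 ≡ 30 ≡ −1 (mod 31).
The value −1 means 12 is a non-residue modulo 31, so n² ≡ 12 (mod 31) is impossible.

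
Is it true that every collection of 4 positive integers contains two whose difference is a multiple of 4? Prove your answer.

Try 4 consecutive integers, 7, 8, 9, 10. Their remainders mod 4 are 3, 0, 1, 2 — pairwise different, as any 4 ≤ 4 consecutive integers have distinct residues.
The differences between them range over 1, …, 3, none of which is divisible by 4.

No, the set {7, 8, 9, 10} is a counterexample.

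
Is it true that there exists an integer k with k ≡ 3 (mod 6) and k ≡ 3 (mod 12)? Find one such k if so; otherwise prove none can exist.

k = 3

Here gcd(6, 12) = 6, and both 3 and 3 leave remainder 3 mod 6, so the system is consistent.
In fact k = 3 itself already satisfies 3 mod 12 = 3.
Indeed 3 ≡ 3 (mod 6) and 3 ≡ 3 (mod 12).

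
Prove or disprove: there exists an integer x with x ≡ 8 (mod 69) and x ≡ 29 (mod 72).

The moduli are not coprime: gcd(69, 72) = 3. Compatibility requires 3 ∣ (29 − 8) = 21, which holds, so solutions exist.
Write x = 8 + 69t. Then 69t ≡ 29 − 8 ≡ 21 (mod 72); dividing through by 3 gives 23t ≡ 7 (mod 24).
Since 23·23 = 529 = 22·24 + 1, the inverse of 23 mod 24 is 23.
Therefore t ≡ 23·7 = 161 ≡ 17 (mod 24).
Then x = 8 + 69·17 = 1181.
Indeed 1181 ≡ 8 (mod 69) and 1181 ≡ 29 (mod 72).

x = 1181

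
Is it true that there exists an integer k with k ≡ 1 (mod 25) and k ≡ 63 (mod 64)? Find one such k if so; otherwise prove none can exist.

The moduli 25 and 64 are coprime, so by the Chinese Remainder Theorem a unique solution modulo 1600 exists.
Any solution of the first congruence is k = 1 + 25t; substituting into the second, 25t ≡ 63 − 1 ≡ 62 (mod 64).
Invert 25 mod 64 by the Euclidean algorithm: 64 = 2·25 + 14, 25 = 1·14 + 11, 14 = 1·11 + 3, 11 = 3·3 + 2, 3 = 1·2 + 1, 2 = 2·1 + 0; back-substituting, 1 = 3 − 1·2 = 3 − (11 − 3·3) = −11 + 4·3 = −11 + 4·(14 − 1·11) = 4·14 − 5·11 = 4·14 − 5·(25 − 1·14) = −5·25 + 9·14 = −5·25 + 9·(64 − 2·25) = 9·64 − 23·25. Hence 25·(-23) ≡ 1, so 25⁻¹ ≡ -23 ≡ 41 (mod 64).
Therefore t ≡ 41·62 = 2542 ≡ 46 (mod 64).
Taking t = 46 gives k = 1 + 25·46 = 1151.
Indeed 1151 ≡ 1 (mod 25) and 1151 ≡ 63 (mod 64).

k = 1151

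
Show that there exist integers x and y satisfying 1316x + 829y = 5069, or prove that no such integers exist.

1316 and 829 are coprime, so 1316x + 829y ranges over all of ℤ.
Dividing repeatedly: 1316 = 1·829 + 487, 829 = 1·487 + 342, 487 = 1·342 + 145, 342 = 2·145 + 52, 145 = 2·52 + 41, 52 = 1·41 + 11, 41 = 3·11 + 8, 11 = 1·8 + 3, 8 = 2·3 + 2, 3 = 1·2 + 1, 2 = 2·1 + 0.
Unwinding: 1 = 3 − 1·2 = 3 − (8 − 2·3) = −8 + 3·3 = −8 + 3·(11 − 1·8) = 3·11 − 4·8 = 3·11 − 4·(41 − 3·11) = −4·41 + 15·11 = −4·41 + 15·(52 − 1·41) = 15·52 − 19·41 = 15·52 − 19·(145 − 2·52) = −19·145 + 53·52 = −19·145 + 53·(342 − 2·145) = 53·342 − 125·145 = 53·342 − 125·(487 − 1·342) = −125·487 + 178·342 = −125·487 + 178·(829 − 1·487) = 178·829 − 303·487 = 178·829 − 303·(1316 − 1·829) = −303·1316 + 481·829, i.e. 1316·(-303) + 829·481 = 1.
Multiplying through by 5069: x = (-303)·5069 = -1535907, y = 481·5069 = 2438189 is a solution.
Adding 1853·829 to x and subtracting 1853·1316 from y gives the tidier solution (230, -359).
Check: 1316·230 + 829·(-359) = 302680 − 297611 = 5069. ✓

x = 230, y = -359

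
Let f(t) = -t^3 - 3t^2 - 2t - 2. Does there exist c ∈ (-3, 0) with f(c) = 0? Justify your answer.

f(-3) = 4 and f(0) = -2, which have opposite signs.
Since f is a polynomial it is continuous on [-3, 0].
So by the Intermediate Value Theorem there is a c strictly between -3 and 0 with f(c) = 0.

Yes, such a c exists.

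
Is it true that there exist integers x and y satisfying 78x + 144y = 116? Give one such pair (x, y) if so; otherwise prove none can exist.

gcd(78, 144) = 6, so every integer of the form 78x + 144y is a multiple of 6.
But 116 is not a multiple of 6 (it leaves remainder 2).
Therefore 78x + 144y = 116 has no solution in integers.

No such integers exist.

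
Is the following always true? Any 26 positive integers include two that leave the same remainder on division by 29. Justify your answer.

Try 26 consecutive integers, 57, 58, …, 82. Their remainders mod 29 are 28, 0, 1, 2, 3, 4, 5, 6, 7, 8, 9, 10, 11, 12, 13, 14, 15, 16, 17, 18, 19, 20, 21, 22, 23, 24 — pairwise different, as any 26 ≤ 29 consecutive integers have distinct residues.
So no two of them leave the same remainder on division by 29; the claim fails for this set.

No; for instance {57, 58, 59, 60, 61, 62, 63, 64, 65, 66, 67, 68, 69, 70, 71, 72, 73, 74, 75, 76, 77, 78, 79, 80, 81, 82} is a counterexample.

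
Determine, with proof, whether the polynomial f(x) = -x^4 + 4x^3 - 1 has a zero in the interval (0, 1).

f(0) = -1 and f(1) = 2, which have opposite signs.
As a polynomial, f is continuous on every closed interval.
By the Intermediate Value Theorem, f takes the value 0 somewhere in the open interval.

Yes, f has a root in the interval.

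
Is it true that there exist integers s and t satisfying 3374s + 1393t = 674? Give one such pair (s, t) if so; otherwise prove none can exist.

Both 3374 and 1393 are divisible by gcd(3374, 1393) = 7, hence so is any combination 3374s + 1393t.
But 674 is not a multiple of 7 (it leaves remainder 2).
Therefore 3374s + 1393t = 674 has no solution in integers.

No such integers exist.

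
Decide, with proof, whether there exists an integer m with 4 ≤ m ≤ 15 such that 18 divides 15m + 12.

At m = 4 we get 15·4 + 12 = 72, and 72 = 18·4.

m = 4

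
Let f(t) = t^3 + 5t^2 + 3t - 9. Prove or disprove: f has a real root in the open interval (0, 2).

f(0) = -9 and f(2) = 25, which have opposite signs.
As a polynomial, f is continuous on every closed interval.
By the Intermediate Value Theorem f must vanish at some point of (0, 2).

Yes, f has a root in the interval.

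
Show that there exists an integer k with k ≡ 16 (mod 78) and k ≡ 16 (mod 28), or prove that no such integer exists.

k = 16

Here gcd(78, 28) = 2, and both 16 and 16 leave remainder 0 mod 2, so the system is consistent.
The smallest candidate k = 16 works directly: 16 ≡ 16 (mod 28).
Verify: 16 = 0·78 + 16 and 16 = 0·28 + 16. ✓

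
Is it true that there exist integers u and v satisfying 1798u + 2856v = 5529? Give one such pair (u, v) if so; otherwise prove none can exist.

There are no such integers.

gcd(1798, 2856) = 2, so every integer of the form 1798u + 2856v is a multiple of 2.
But 5529 is not a multiple of 2 (it leaves remainder 1).
Therefore 1798u + 2856v = 5529 has no solution in integers.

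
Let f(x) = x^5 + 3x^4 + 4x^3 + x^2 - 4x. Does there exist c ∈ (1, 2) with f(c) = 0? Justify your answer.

The endpoint values f(1) = 5 and f(2) = 108 are both positive. Claim: f(x) > 0 for every x in (1, 2).
Shift to the endpoint 1: with x = 1 + u (0 < u < 1), one computes f(1 + u) = u^5 + 8u^4 + 26u^3 + 41u^2 + 27u + 5.
All 6 nonzero coefficients of this polynomial in u are positive; hence for u > 0 the value is a sum of positive terms (the constant 5 among them).
Therefore f(x) > 0 throughout (1, 2), and f has no zero there.

f has no root in that interval.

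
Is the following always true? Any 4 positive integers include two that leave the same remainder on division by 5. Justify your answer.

No, the set {6, 7, 8, 9} is a counterexample.

Consider the 4 integers 6, 7, 8, 9. They lie in distinct residue classes modulo 5, since 4 ≤ 5.
Hence this collection has no pair with equal remainders mod 5, disproving the claim.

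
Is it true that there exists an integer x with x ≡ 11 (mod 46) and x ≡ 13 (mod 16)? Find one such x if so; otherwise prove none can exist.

The moduli are not coprime: gcd(46, 16) = 2. Compatibility requires 2 ∣ (13 − 11) = 2, which holds, so solutions exist.
List candidates x ≡ 11 (mod 46): 11, 57, 103, 149, 195, 241, 287, 333. Modulo 16 these are 11, 9, 7, 5, 3, 1, 15, 13; 333 gives 13 as required.
Check: 333 mod 46 = 11, 333 mod 16 = 13. ✓

x = 333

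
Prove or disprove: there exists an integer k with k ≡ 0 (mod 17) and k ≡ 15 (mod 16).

Since 17 and 16 share no common factor, CRT says the pair of congruences has a solution (unique mod 272).
Write k = 0 + 17t and require 0 + 17t ≡ 15 (mod 16), i.e. 17t ≡ 15 (mod 16).
17 ≡ 1 (mod 16), so this reads 1t ≡ 15 (mod 16). So t ≡ 15 (mod 16).
With t = 15: k = 0 + 17·15 = 255.
Indeed 255 ≡ 0 (mod 17) and 255 ≡ 15 (mod 16).

k = 255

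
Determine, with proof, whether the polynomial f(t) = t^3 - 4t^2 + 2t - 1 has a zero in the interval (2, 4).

Such a root exists.

f(2) = -5 and f(4) = 7, which have opposite signs.
As a polynomial, f is continuous on every closed interval.
By the Intermediate Value Theorem f must vanish at some point of (2, 4).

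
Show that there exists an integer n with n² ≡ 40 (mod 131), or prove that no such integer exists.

131 is prime, so by Euler's criterion 40 is a square mod 131 iff 40^((131−1)/2) = 40^65 ≡ 1 (mod 131).
Repeated squaring mod 131: 40^2 = 1600 ≡ 28; 40^4 ≡ 28² = 784 ≡ 129; 40^8 ≡ 129² = 16641 ≡ 4; 40^16 ≡ 4² = 16 ≡ 16; 40^32 ≡ 16² = 256 ≡ 125; 40^64 ≡ 125² = 15625 ≡ 36.
Since 65 = 64 + 1, 40^65 ≡ 36 · 40; multiplying out mod 131: 36·40 = 1440 ≡ 130. Thus 40^65 ≡ 130 ≡ −1 (mod 131).
The value −1 means 40 is a non-residue modulo 131, so n² ≡ 40 (mod 131) is impossible.

No, no such integer exists.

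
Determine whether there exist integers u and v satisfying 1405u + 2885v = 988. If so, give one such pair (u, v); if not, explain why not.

No, no such integers exist.

Both 1405 and 2885 are divisible by gcd(1405, 2885) = 5, hence so is any combination 1405u + 2885v.
However 988 leaves remainder 3 on division by 5.
Therefore 1405u + 2885v = 988 has no solution in integers.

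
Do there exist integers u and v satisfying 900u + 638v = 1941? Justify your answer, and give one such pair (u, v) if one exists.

Any value of 900u + 638v is a multiple of gcd(900, 638) = 2.
However 1941 leaves remainder 1 on division by 2.
Hence no integers u, v satisfy the equation.

No such integers exist.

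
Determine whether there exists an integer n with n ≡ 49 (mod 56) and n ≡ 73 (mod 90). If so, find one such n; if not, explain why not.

Here gcd(56, 90) = 2, and both 49 and 73 leave remainder 1 mod 2, so the system is consistent.
Put n = 49 + 56t, so we need 56t ≡ 24 (mod 90), equivalently (divide by 2) 28t ≡ 12 (mod 45).
To invert 28 modulo 45: 45 = 1·28 + 17, 28 = 1·17 + 11, 17 = 1·11 + 6, 11 = 1·6 + 5, 6 = 1·5 + 1, 5 = 5·1 + 0, and unwinding, 1 = 6 − 1·5 = 6 − (11 − 1·6) = −11 + 2·6 = −11 + 2·(17 − 1·11) = 2·17 − 3·11 = 2·17 − 3·(28 − 1·17) = −3·28 + 5·17 = −3·28 + 5·(45 − 1·28) = 5·45 − 8·28. Thus 28⁻¹ ≡ -8 ≡ 37 (mod 45).
Multiplying by 37: t ≡ 37·12 = 444 ≡ 39 (mod 45).
Then n = 49 + 56·39 = 2233.
Indeed 2233 ≡ 49 (mod 56) and 2233 ≡ 73 (mod 90).

n = 2233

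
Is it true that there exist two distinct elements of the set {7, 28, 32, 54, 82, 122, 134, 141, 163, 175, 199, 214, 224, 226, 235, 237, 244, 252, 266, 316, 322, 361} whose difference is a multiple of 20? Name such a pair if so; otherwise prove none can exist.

32 and 252 are such a pair.

Reduce each element mod 20: 7↦7, 28↦8, 32↦12, 54↦14, 82↦2, 122↦2, 134↦14, 141↦1, 163↦3, 175↦15, 199↦19, 214↦14, 224↦4, 226↦6, 235↦15, 237↦17, 244↦4, 252↦12, 266↦6, 316↦16, 322↦2, 361↦1. The residue 12 repeats (at 32 and 252), and 252 − 32 = 220 = 11·20.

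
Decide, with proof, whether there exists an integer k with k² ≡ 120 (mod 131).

No such integer exists.

131 is prime, so by Euler's criterion 120 is a square mod 131 iff 120^((131−1)/2) = 120^65 ≡ 1 (mod 131).
Repeated squaring mod 131: 120^2 = 14400 ≡ 121; 120^4 ≡ 121² = 14641 ≡ 100; 120^8 ≡ 100² = 10000 ≡ 44; 120^16 ≡ 44² = 1936 ≡ 102; 120^32 ≡ 102² = 10404 ≡ 55; 120^64 ≡ 55² = 3025 ≡ 12.
Since 65 = 64 + 1, 120^65 ≡ 12 · 120; multiplying out mod 131: 12·120 = 1440 ≡ 130. Thus 120^65 ≡ 130 ≡ −1 (mod 131).
By Euler's criterion 120 is a quadratic non-residue mod 131: no k satisfies k² ≡ 120 (mod 131).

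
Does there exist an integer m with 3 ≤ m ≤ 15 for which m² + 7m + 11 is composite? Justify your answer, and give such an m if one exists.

At m = 4: 4² + 7·4 + 11 = 55 = 5·11, which is composite.

m = 4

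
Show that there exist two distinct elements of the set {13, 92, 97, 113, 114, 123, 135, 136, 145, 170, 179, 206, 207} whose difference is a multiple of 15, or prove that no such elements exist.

Reduce each element modulo 15: 13↦13, 92↦2, 97↦7, 113↦8, 114↦9, 123↦3, 135↦0, 136↦1, 145↦10, 170↦5, 179↦14, 206↦11, 207↦12.
All 13 residues are distinct, so no two elements differ by a multiple of 15.

No, no such pair exists.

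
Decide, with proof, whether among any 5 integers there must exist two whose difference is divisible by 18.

No, the set {83, 84, 85, 86, 87} is a counterexample.

Take the 5 consecutive integers 83, 84, …, 87: their residues mod 18 are all distinct because 5 ≤ 18.
No two share a residue, so no pair has difference divisible by 18; the claim fails for this set.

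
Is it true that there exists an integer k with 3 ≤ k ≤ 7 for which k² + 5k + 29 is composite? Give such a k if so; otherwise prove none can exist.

k = 6

At k = 6: 6² + 5·6 + 29 = 95 = 5·19, which is composite.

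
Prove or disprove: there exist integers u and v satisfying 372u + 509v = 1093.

Since gcd(372, 509) = 1, every integer is an integer combination of 372 and 509.
Run the Euclidean algorithm on 509 and 372: 509 = 1·372 + 137, 372 = 2·137 + 98, 137 = 1·98 + 39, 98 = 2·39 + 20, 39 = 1·20 + 19, 20 = 1·19 + 1, 19 = 19·1 + 0.
Working back up the chain: 1 = 20 − 1·19 = 20 − (39 − 1·20) = −39 + 2·20 = −39 + 2·(98 − 2·39) = 2·98 − 5·39 = 2·98 − 5·(137 − 1·98) = −5·137 + 7·98 = −5·137 + 7·(372 − 2·137) = 7·372 − 19·137 = 7·372 − 19·(509 − 1·372) = −19·509 + 26·372. So 372·26 + 509·(-19) = 1.
Multiplying through by 1093: u = 26·1093 = 28418, v = (-19)·1093 = -20767 is a solution.
Subtracting 55·509 from u and adding 55·372 to v gives the tidier solution (423, -307).
Indeed 372·423 + 509·(-307) = 157356 − 156263 = 1093.

u = 423, v = -307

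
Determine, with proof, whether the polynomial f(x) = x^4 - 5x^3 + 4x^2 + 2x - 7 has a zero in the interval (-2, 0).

Yes, f has a root in the interval.

f(-2) = 61 and f(0) = -7, which have opposite signs.
As a polynomial, f is continuous on every closed interval.
By the Intermediate Value Theorem f must vanish at some point of (-2, 0).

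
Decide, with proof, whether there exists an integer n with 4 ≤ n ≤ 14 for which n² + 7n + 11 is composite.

At n = 11: 11² + 7·11 + 11 = 209 = 11·19, which is composite.

n = 11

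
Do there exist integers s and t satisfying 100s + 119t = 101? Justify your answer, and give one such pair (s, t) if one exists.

Since gcd(100, 119) = 1, every integer is an integer combination of 100 and 119.
Euclidean algorithm: 119 = 1·100 + 19, 100 = 5·19 + 5, 19 = 3·5 + 4, 5 = 1·4 + 1, 4 = 4·1 + 0.
Back-substituting, 1 = 5 − 1·4 = 5 − (19 − 3·5) = −19 + 4·5 = −19 + 4·(100 − 5·19) = 4·100 − 21·19 = 4·100 − 21·(119 − 1·100) = −21·119 + 25·100; that is, 100·25 + 119·(-21) = 1.
Scaling by 101 gives the particular solution (s, t) = (2525, -2121).
Subtracting 21·119 from s and adding 21·100 to t gives the tidier solution (26, -21).
Check: 100·26 + 119·(-21) = 2600 − 2499 = 101. ✓

s = 26, t = -21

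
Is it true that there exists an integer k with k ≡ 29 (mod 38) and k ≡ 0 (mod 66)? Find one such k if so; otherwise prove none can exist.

No such integer exists.

Reduce both congruences modulo 2, which divides 38 and 66: they say k ≡ 29 (mod 2) and k ≡ 0 (mod 2).
However 29 ≡ 1 and 0 ≡ 0 (mod 2), and 1 ≠ 0.
Therefore no such k exists.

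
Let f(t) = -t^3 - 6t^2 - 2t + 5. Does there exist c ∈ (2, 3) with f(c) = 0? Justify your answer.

The endpoint values f(2) = -31 and f(3) = -82 are both negative. Claim: f(t) < 0 for every t in (2, 3).
Substitute t = 2 + u, where 0 < u < 1 on the interval. Expanding, f(2 + u) = -u^3 - 12u^2 - 38u - 31.
The nonzero coefficients here are all negative, so for u > 0 every term is negative (or zero), and the constant term -31 is strictly negative.
So f is strictly negative on (2, 3); no root exists in the interval.

No such root exists.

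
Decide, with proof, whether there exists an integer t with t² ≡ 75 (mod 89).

Apply Euler's criterion with the prime 89: 75 is a quadratic residue iff 75^44 ≡ 1 (mod 89), and a non-residue iff it is ≡ −1.
Repeated squaring mod 89: 75^2 = 5625 ≡ 18; 75^4 ≡ 18² = 324 ≡ 57; 75^8 ≡ 57² = 3249 ≡ 45; 75^16 ≡ 45² = 2025 ≡ 67; 75^32 ≡ 67² = 4489 ≡ 39.
Since 44 = 32 + 8 + 4, 75^44 ≡ 39 · 45 · 57; multiplying out mod 89: 39·45 = 1755 ≡ 64, then 64·57 = 3648 ≡ 88. Thus 75^44 ≡ 88 ≡ −1 (mod 89).
The value −1 means 75 is a non-residue modulo 89, so t² ≡ 75 (mod 89) is impossible.

No such integer exists.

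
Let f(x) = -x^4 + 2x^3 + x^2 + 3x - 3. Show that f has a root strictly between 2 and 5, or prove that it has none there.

Yes, f has a root in the interval.

f(2) = 7 and f(5) = -338, which have opposite signs.
As a polynomial, f is continuous on every closed interval.
By the Intermediate Value Theorem, f takes the value 0 somewhere in the open interval.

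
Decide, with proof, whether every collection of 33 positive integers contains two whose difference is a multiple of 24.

Each integer lies in one of the 24 residue classes modulo 24.
Since 33 > 24, two of the 33 integers must share a residue class by the pigeonhole principle; call them a and b.
Then a ≡ b (mod 24), i.e. 24 ∣ (a − b).

True.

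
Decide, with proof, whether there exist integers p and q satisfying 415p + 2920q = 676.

gcd(415, 2920) = 5, so every integer of the form 415p + 2920q is a multiple of 5.
But 676 = 5·135 + 1, so 5 ∤ 676.
So the equation is unsolvable over ℤ.

No, no such integers exist.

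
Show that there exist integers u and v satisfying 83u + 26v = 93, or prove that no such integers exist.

Since gcd(83, 26) = 1, every integer is an integer combination of 83 and 26.
Run the Euclidean algorithm on 83 and 26: 83 = 3·26 + 5, 26 = 5·5 + 1, 5 = 5·1 + 0.
Working back up the chain: 1 = 26 − 5·5 = 26 − 5·(83 − 3·26) = −5·83 + 16·26. So 83·(-5) + 26·16 = 1.
Scaling by 93 gives the particular solution (u, v) = (-465, 1488).
Shifting by a multiple of (26, −83) keeps it a solution: u = -465 + 18·26 = 3, v = 1488 − 18·83 = -6.
Indeed 83·3 + 26·(-6) = 249 − 156 = 93.

u = 3, v = -6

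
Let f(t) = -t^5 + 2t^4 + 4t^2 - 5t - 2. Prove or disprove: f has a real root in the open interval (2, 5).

f(2) = 4 and f(5) = -1802, which have opposite signs.
Since f is a polynomial it is continuous on [2, 5].
By the Intermediate Value Theorem f must vanish at some point of (2, 5).

Yes, f has a root in the interval.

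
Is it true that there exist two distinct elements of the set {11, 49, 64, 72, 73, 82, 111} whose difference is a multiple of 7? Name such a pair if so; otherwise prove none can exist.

Reduce each element modulo 7: 11↦4, 49↦0, 64↦1, 72↦2, 73↦3, 82↦5, 111↦6.
These 7 residues are pairwise different, hence no difference of two elements is divisible by 7.

There is no such pair.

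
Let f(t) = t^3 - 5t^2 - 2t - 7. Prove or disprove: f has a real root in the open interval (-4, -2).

The endpoint values f(-4) = -143 and f(-2) = -31 are both negative. Claim: f(t) < 0 for every t in (-4, -2).
Substitute t = -2 − u, where 0 < u < 2 on the interval. Expanding, f(-2 − u) = -u^3 - 11u^2 - 30u - 31.
All 4 nonzero coefficients of this polynomial in u are negative; hence for u > 0 the value is a sum of negative terms (the constant -31 among them).
So f is strictly negative on (-4, -2); no root exists in the interval.

No.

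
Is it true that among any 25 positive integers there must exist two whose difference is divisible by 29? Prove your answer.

Try 25 consecutive integers, 11, 12, …, 35. Their remainders mod 29 are 11, 12, 13, 14, 15, 16, 17, 18, 19, 20, 21, 22, 23, 24, 25, 26, 27, 28, 0, 1, 2, 3, 4, 5, 6 — pairwise different, as any 25 ≤ 29 consecutive integers have distinct residues.
No two share a residue, so no pair has difference divisible by 29; the claim fails for this set.

No, the set {11, 12, 13, 14, 15, 16, 17, 18, 19, 20, 21, 22, 23, 24, 25, 26, 27, 28, 29, 30, 31, 32, 33, 34, 35} is a counterexample.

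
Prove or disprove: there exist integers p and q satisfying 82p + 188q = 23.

Any value of 82p + 188q is a multiple of gcd(82, 188) = 2.
However 23 leaves remainder 1 on division by 2.
Therefore 82p + 188q = 23 has no solution in integers.

No such integers exist.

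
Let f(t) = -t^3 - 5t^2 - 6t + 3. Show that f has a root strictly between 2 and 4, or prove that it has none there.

f(2) = -37 and f(4) = -165, both negative, so a sign-change argument is unavailable; we show f keeps this sign on the whole interval.
Shift to the endpoint 2: with t = 2 + u (0 < u < 2), one computes f(2 + u) = -u^3 - 11u^2 - 38u - 37.
All 4 nonzero coefficients of this polynomial in u are negative; hence for u > 0 the value is a sum of negative terms (the constant -37 among them).
Therefore f(t) < 0 throughout (2, 4), and f has no zero there.

No.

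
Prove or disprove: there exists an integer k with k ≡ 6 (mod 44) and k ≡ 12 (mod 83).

gcd(44, 83) = 1, so the Chinese Remainder Theorem guarantees exactly one residue class mod 3652 satisfying both.
Any solution of the first congruence is k = 6 + 44t; substituting into the second, 44t ≡ 12 − 6 ≡ 6 (mod 83).
Invert 44 mod 83 by the Euclidean algorithm: 83 = 1·44 + 39, 44 = 1·39 + 5, 39 = 7·5 + 4, 5 = 1·4 + 1, 4 = 4·1 + 0; back-substituting, 1 = 5 − 1·4 = 5 − (39 − 7·5) = −39 + 8·5 = −39 + 8·(44 − 1·39) = 8·44 − 9·39 = 8·44 − 9·(83 − 1·44) = −9·83 + 17·44. Hence 44·17 ≡ 1, so 44⁻¹ ≡ 17 (mod 83).
Multiplying by 17: t ≡ 17·6 = 102 ≡ 19 (mod 83).
Taking t = 19 gives k = 6 + 44·19 = 842.
Check: 842 mod 44 = 6, 842 mod 83 = 12. ✓

k = 842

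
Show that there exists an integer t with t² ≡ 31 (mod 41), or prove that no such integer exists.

t = 21

Take t = 21. Then 21² = 441 = 10·41 + 31, so 21² ≡ 31 (mod 41).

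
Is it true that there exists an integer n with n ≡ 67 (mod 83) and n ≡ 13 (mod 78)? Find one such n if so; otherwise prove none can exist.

gcd(83, 78) = 1, so the Chinese Remainder Theorem guarantees exactly one residue class mod 6474 satisfying both.
Any solution of the first congruence is n = 67 + 83t; substituting into the second, 83t ≡ 13 − 67 ≡ 24 (mod 78).
83 ≡ 5 (mod 78), so this reads 5t ≡ 24 (mod 78). To invert 5 modulo 78: 78 = 15·5 + 3, 5 = 1·3 + 2, 3 = 1·2 + 1, 2 = 2·1 + 0, and unwinding, 1 = 3 − 1·2 = 3 − (5 − 1·3) = −5 + 2·3 = −5 + 2·(78 − 15·5) = 2·78 − 31·5. Thus 5⁻¹ ≡ -31 ≡ 47 (mod 78).
Therefore t ≡ 47·24 = 1128 ≡ 36 (mod 78).
With t = 36: n = 67 + 83·36 = 3055.
Check: 3055 mod 83 = 67, 3055 mod 78 = 13. ✓

n = 3055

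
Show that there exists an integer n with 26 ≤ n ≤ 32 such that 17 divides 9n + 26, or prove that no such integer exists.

At n = 26, 9·26 + 26 = 260 ≡ 5 (mod 17), and each step in n adds 9, giving residues 5, 14, 6, 15, 7, 16, 8 for n = 26, 27, …, 32.
Since 0 is absent from this list, 17 ∤ 9n + 26 for every n with 26 ≤ n ≤ 32.

There is no such integer n in that range.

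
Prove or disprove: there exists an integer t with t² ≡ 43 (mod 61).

No such integer exists.

61 is prime, so by Euler's criterion 43 is a square mod 61 iff 43^((61−1)/2) = 43^30 ≡ 1 (mod 61).
Repeated squaring mod 61: 43^2 = 1849 ≡ 19; 43^4 ≡ 19² = 361 ≡ 56; 43^8 ≡ 56² = 3136 ≡ 25; 43^16 ≡ 25² = 625 ≡ 15.
Since 30 = 16 + 8 + 4 + 2, 43^30 ≡ 15 · 25 · 56 · 19; multiplying out mod 61: 15·25 = 375 ≡ 9, then 9·56 = 504 ≡ 16, then 16·19 = 304 ≡ 60. Thus 43^30 ≡ 60 ≡ −1 (mod 61).
The value −1 means 43 is a non-residue modulo 61, so t² ≡ 43 (mod 61) is impossible.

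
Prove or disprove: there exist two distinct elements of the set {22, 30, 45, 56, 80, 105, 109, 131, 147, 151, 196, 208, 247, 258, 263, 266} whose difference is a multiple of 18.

Reduce each element modulo 18: 22↦4, 30↦12, 45↦9, 56↦2, 80↦8, 105↦15, 109↦1, 131↦5, 147↦3, 151↦7, 196↦16, 208↦10, 247↦13, 258↦6, 263↦11, 266↦14.
These 16 residues are pairwise different, hence no difference of two elements is divisible by 18.

There is no such pair.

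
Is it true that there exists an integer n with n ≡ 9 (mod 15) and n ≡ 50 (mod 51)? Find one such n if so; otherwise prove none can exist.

There is no such integer.

gcd(15, 51) = 3. If n ≡ 9 (mod 15) and n ≡ 50 (mod 51), then n ≡ 9 (mod 3) and n ≡ 50 (mod 3).
However 9 ≡ 0 and 50 ≡ 2 (mod 3), and 0 ≠ 2.
Therefore no such n exists.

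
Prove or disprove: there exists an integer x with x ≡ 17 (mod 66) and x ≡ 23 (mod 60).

x = 83

Here gcd(66, 60) = 6, and both 17 and 23 leave remainder 5 mod 6, so the system is consistent.
The integers ≡ 17 (mod 66) are 17, 83, …; their remainders mod 60 are 17, 23, so x = 83 is the first that is ≡ 23 (mod 60).
Check: 83 mod 66 = 17, 83 mod 60 = 23. ✓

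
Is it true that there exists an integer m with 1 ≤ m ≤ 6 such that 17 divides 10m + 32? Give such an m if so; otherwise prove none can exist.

At m = 1, 10·1 + 32 = 42 ≡ 8 (mod 17), and each step in m adds 10, giving residues 8, 1, 11, 4, 14, 7 for m = 1, 2, …, 6.
None is 0, so 17 never divides 10m + 32 on this range.

There is no such integer m in that range.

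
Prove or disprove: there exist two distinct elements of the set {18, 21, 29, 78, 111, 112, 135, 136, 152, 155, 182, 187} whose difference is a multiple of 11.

Reduce each element mod 11: 18↦7, 21↦10, 29↦7, 78↦1, 111↦1, 112↦2, 135↦3, 136↦4, 152↦9, 155↦1, 182↦6, 187↦0. The residue 7 repeats (at 18 and 29), and 29 − 18 = 11 = 1·11.

The pair (18, 29) works.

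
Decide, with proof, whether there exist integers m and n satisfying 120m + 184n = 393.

No such integers exist.

Any value of 120m + 184n is a multiple of gcd(120, 184) = 8.
However 393 leaves remainder 1 on division by 8.
So the equation is unsolvable over ℤ.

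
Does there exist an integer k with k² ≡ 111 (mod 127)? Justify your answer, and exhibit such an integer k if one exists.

Apply Euler's criterion with the prime 127: 111 is a quadratic residue iff 111^63 ≡ 1 (mod 127), and a non-residue iff it is ≡ −1.
Repeated squaring mod 127: 111^2 = 12321 ≡ 2; 111^4 ≡ 2² = 4 ≡ 4; 111^8 ≡ 4² = 16 ≡ 16; 111^16 ≡ 16² = 256 ≡ 2; 111^32 ≡ 2² = 4 ≡ 4.
Since 63 = 32 + 16 + 8 + 4 + 2 + 1, 111^63 ≡ 4 · 2 · 16 · 4 · 2 · 111; multiplying out mod 127: 4·2 = 8 ≡ 8, then 8·16 = 128 ≡ 1, then 1·4 = 4 ≡ 4, then 4·2 = 8 ≡ 8, then 8·111 = 888 ≡ 126. Thus 111^63 ≡ 126 ≡ −1 (mod 127).
By Euler's criterion 111 is a quadratic non-residue mod 127: no k satisfies k² ≡ 111 (mod 127).

No such integer exists.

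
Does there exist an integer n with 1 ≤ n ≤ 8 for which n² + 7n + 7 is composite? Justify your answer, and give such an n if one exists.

At n = 2: 2² + 7·2 + 7 = 25 = 5·5, which is composite.

n = 2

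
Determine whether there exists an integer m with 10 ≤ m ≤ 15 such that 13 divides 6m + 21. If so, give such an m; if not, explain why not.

No such integer m in that range exists.

At m = 10, 6·10 + 21 = 81 ≡ 3 (mod 13), and each step in m adds 6, giving residues 3, 9, 2, 8, 1, 7 for m = 10, 11, …, 15.
Since 0 is absent from this list, 13 ∤ 6m + 21 for every m with 10 ≤ m ≤ 15.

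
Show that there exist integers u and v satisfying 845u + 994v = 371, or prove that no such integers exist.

Since gcd(845, 994) = 1, every integer is an integer combination of 845 and 994.
Dividing repeatedly: 994 = 1·845 + 149, 845 = 5·149 + 100, 149 = 1·100 + 49, 100 = 2·49 + 2, 49 = 24·2 + 1, 2 = 2·1 + 0.
Back-substituting, 1 = 49 − 24·2 = 49 − 24·(100 − 2·49) = −24·100 + 49·49 = −24·100 + 49·(149 − 1·100) = 49·149 − 73·100 = 49·149 − 73·(845 − 5·149) = −73·845 + 414·149 = −73·845 + 414·(994 − 1·845) = 414·994 − 487·845; that is, 845·(-487) + 994·414 = 1.
Times 371: 845·(-180677) + 994·153594 = 371, so (-180677, 153594) solves it.
Shifting by a multiple of (994, −845) keeps it a solution: u = -180677 + 182·994 = 231, v = 153594 − 182·845 = -196.
Indeed 845·231 + 994·(-196) = 195195 − 194824 = 371.

u = 231, v = -196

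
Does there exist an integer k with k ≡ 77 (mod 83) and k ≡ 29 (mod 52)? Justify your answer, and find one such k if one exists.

Since 83 and 52 share no common factor, CRT says the pair of congruences has a solution (unique mod 4316).
Any solution of the first congruence is k = 77 + 83t; substituting into the second, 83t ≡ 29 − 77 ≡ 4 (mod 52).
83 ≡ 31 (mod 52), so this reads 31t ≡ 4 (mod 52). To invert 31 modulo 52: 52 = 1·31 + 21, 31 = 1·21 + 10, 21 = 2·10 + 1, 10 = 10·1 + 0, and unwinding, 1 = 21 − 2·10 = 21 − 2·(31 − 1·21) = −2·31 + 3·21 = −2·31 + 3·(52 − 1·31) = 3·52 − 5·31. Thus 31⁻¹ ≡ -5 ≡ 47 (mod 52).
Therefore t ≡ 47·4 = 188 ≡ 32 (mod 52).
With t = 32: k = 77 + 83·32 = 2733.
Indeed 2733 ≡ 77 (mod 83) and 2733 ≡ 29 (mod 52).

k = 2733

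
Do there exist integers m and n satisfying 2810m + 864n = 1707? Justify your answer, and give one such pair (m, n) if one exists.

gcd(2810, 864) = 2, so every integer of the form 2810m + 864n is a multiple of 2.
However 1707 leaves remainder 1 on division by 2.
So the equation is unsolvable over ℤ.

No, no such integers exist.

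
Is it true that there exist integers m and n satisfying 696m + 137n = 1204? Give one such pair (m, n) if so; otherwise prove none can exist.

696 and 137 are coprime, so 696m + 137n ranges over all of ℤ.
Run the Euclidean algorithm on 696 and 137: 696 = 5·137 + 11, 137 = 12·11 + 5, 11 = 2·5 + 1, 5 = 5·1 + 0.
Working back up the chain: 1 = 11 − 2·5 = 11 − 2·(137 − 12·11) = −2·137 + 25·11 = −2·137 + 25·(696 − 5·137) = 25·696 − 127·137. So 696·25 + 137·(-127) = 1.
Times 1204: 696·30100 + 137·(-152908) = 1204, so (30100, -152908) solves it.
Subtracting 219·137 from m and adding 219·696 to n gives the tidier solution (97, -484).
Check: 696·97 + 137·(-484) = 67512 − 66308 = 1204. ✓

m = 97, n = -484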